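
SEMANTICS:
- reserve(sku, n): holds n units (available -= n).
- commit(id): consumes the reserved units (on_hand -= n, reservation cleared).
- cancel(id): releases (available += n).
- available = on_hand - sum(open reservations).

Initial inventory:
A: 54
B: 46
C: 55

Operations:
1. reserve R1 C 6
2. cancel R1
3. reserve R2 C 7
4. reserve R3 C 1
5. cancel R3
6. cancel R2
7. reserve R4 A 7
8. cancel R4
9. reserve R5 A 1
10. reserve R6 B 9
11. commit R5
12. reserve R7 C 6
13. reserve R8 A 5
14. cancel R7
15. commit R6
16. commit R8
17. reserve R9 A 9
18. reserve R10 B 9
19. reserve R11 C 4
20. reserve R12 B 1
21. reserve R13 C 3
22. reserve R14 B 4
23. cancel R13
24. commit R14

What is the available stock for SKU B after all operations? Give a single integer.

Answer: 23

Derivation:
Step 1: reserve R1 C 6 -> on_hand[A=54 B=46 C=55] avail[A=54 B=46 C=49] open={R1}
Step 2: cancel R1 -> on_hand[A=54 B=46 C=55] avail[A=54 B=46 C=55] open={}
Step 3: reserve R2 C 7 -> on_hand[A=54 B=46 C=55] avail[A=54 B=46 C=48] open={R2}
Step 4: reserve R3 C 1 -> on_hand[A=54 B=46 C=55] avail[A=54 B=46 C=47] open={R2,R3}
Step 5: cancel R3 -> on_hand[A=54 B=46 C=55] avail[A=54 B=46 C=48] open={R2}
Step 6: cancel R2 -> on_hand[A=54 B=46 C=55] avail[A=54 B=46 C=55] open={}
Step 7: reserve R4 A 7 -> on_hand[A=54 B=46 C=55] avail[A=47 B=46 C=55] open={R4}
Step 8: cancel R4 -> on_hand[A=54 B=46 C=55] avail[A=54 B=46 C=55] open={}
Step 9: reserve R5 A 1 -> on_hand[A=54 B=46 C=55] avail[A=53 B=46 C=55] open={R5}
Step 10: reserve R6 B 9 -> on_hand[A=54 B=46 C=55] avail[A=53 B=37 C=55] open={R5,R6}
Step 11: commit R5 -> on_hand[A=53 B=46 C=55] avail[A=53 B=37 C=55] open={R6}
Step 12: reserve R7 C 6 -> on_hand[A=53 B=46 C=55] avail[A=53 B=37 C=49] open={R6,R7}
Step 13: reserve R8 A 5 -> on_hand[A=53 B=46 C=55] avail[A=48 B=37 C=49] open={R6,R7,R8}
Step 14: cancel R7 -> on_hand[A=53 B=46 C=55] avail[A=48 B=37 C=55] open={R6,R8}
Step 15: commit R6 -> on_hand[A=53 B=37 C=55] avail[A=48 B=37 C=55] open={R8}
Step 16: commit R8 -> on_hand[A=48 B=37 C=55] avail[A=48 B=37 C=55] open={}
Step 17: reserve R9 A 9 -> on_hand[A=48 B=37 C=55] avail[A=39 B=37 C=55] open={R9}
Step 18: reserve R10 B 9 -> on_hand[A=48 B=37 C=55] avail[A=39 B=28 C=55] open={R10,R9}
Step 19: reserve R11 C 4 -> on_hand[A=48 B=37 C=55] avail[A=39 B=28 C=51] open={R10,R11,R9}
Step 20: reserve R12 B 1 -> on_hand[A=48 B=37 C=55] avail[A=39 B=27 C=51] open={R10,R11,R12,R9}
Step 21: reserve R13 C 3 -> on_hand[A=48 B=37 C=55] avail[A=39 B=27 C=48] open={R10,R11,R12,R13,R9}
Step 22: reserve R14 B 4 -> on_hand[A=48 B=37 C=55] avail[A=39 B=23 C=48] open={R10,R11,R12,R13,R14,R9}
Step 23: cancel R13 -> on_hand[A=48 B=37 C=55] avail[A=39 B=23 C=51] open={R10,R11,R12,R14,R9}
Step 24: commit R14 -> on_hand[A=48 B=33 C=55] avail[A=39 B=23 C=51] open={R10,R11,R12,R9}
Final available[B] = 23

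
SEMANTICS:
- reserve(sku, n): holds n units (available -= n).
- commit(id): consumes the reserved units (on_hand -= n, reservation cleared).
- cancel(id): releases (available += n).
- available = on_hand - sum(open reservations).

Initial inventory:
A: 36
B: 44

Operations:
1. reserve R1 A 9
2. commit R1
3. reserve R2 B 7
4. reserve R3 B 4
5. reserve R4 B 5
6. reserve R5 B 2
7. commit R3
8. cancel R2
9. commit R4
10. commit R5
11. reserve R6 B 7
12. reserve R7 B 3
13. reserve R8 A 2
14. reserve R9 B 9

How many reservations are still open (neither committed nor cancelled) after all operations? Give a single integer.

Answer: 4

Derivation:
Step 1: reserve R1 A 9 -> on_hand[A=36 B=44] avail[A=27 B=44] open={R1}
Step 2: commit R1 -> on_hand[A=27 B=44] avail[A=27 B=44] open={}
Step 3: reserve R2 B 7 -> on_hand[A=27 B=44] avail[A=27 B=37] open={R2}
Step 4: reserve R3 B 4 -> on_hand[A=27 B=44] avail[A=27 B=33] open={R2,R3}
Step 5: reserve R4 B 5 -> on_hand[A=27 B=44] avail[A=27 B=28] open={R2,R3,R4}
Step 6: reserve R5 B 2 -> on_hand[A=27 B=44] avail[A=27 B=26] open={R2,R3,R4,R5}
Step 7: commit R3 -> on_hand[A=27 B=40] avail[A=27 B=26] open={R2,R4,R5}
Step 8: cancel R2 -> on_hand[A=27 B=40] avail[A=27 B=33] open={R4,R5}
Step 9: commit R4 -> on_hand[A=27 B=35] avail[A=27 B=33] open={R5}
Step 10: commit R5 -> on_hand[A=27 B=33] avail[A=27 B=33] open={}
Step 11: reserve R6 B 7 -> on_hand[A=27 B=33] avail[A=27 B=26] open={R6}
Step 12: reserve R7 B 3 -> on_hand[A=27 B=33] avail[A=27 B=23] open={R6,R7}
Step 13: reserve R8 A 2 -> on_hand[A=27 B=33] avail[A=25 B=23] open={R6,R7,R8}
Step 14: reserve R9 B 9 -> on_hand[A=27 B=33] avail[A=25 B=14] open={R6,R7,R8,R9}
Open reservations: ['R6', 'R7', 'R8', 'R9'] -> 4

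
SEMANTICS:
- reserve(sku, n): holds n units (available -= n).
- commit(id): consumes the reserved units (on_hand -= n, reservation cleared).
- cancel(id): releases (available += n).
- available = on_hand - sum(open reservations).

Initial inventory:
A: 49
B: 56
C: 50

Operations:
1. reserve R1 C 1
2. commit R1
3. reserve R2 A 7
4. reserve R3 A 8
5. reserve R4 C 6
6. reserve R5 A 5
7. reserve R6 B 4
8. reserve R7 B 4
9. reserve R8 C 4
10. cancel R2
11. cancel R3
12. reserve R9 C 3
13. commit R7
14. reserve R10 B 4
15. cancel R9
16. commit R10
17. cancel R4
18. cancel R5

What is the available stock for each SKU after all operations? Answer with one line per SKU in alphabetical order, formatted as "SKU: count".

Answer: A: 49
B: 44
C: 45

Derivation:
Step 1: reserve R1 C 1 -> on_hand[A=49 B=56 C=50] avail[A=49 B=56 C=49] open={R1}
Step 2: commit R1 -> on_hand[A=49 B=56 C=49] avail[A=49 B=56 C=49] open={}
Step 3: reserve R2 A 7 -> on_hand[A=49 B=56 C=49] avail[A=42 B=56 C=49] open={R2}
Step 4: reserve R3 A 8 -> on_hand[A=49 B=56 C=49] avail[A=34 B=56 C=49] open={R2,R3}
Step 5: reserve R4 C 6 -> on_hand[A=49 B=56 C=49] avail[A=34 B=56 C=43] open={R2,R3,R4}
Step 6: reserve R5 A 5 -> on_hand[A=49 B=56 C=49] avail[A=29 B=56 C=43] open={R2,R3,R4,R5}
Step 7: reserve R6 B 4 -> on_hand[A=49 B=56 C=49] avail[A=29 B=52 C=43] open={R2,R3,R4,R5,R6}
Step 8: reserve R7 B 4 -> on_hand[A=49 B=56 C=49] avail[A=29 B=48 C=43] open={R2,R3,R4,R5,R6,R7}
Step 9: reserve R8 C 4 -> on_hand[A=49 B=56 C=49] avail[A=29 B=48 C=39] open={R2,R3,R4,R5,R6,R7,R8}
Step 10: cancel R2 -> on_hand[A=49 B=56 C=49] avail[A=36 B=48 C=39] open={R3,R4,R5,R6,R7,R8}
Step 11: cancel R3 -> on_hand[A=49 B=56 C=49] avail[A=44 B=48 C=39] open={R4,R5,R6,R7,R8}
Step 12: reserve R9 C 3 -> on_hand[A=49 B=56 C=49] avail[A=44 B=48 C=36] open={R4,R5,R6,R7,R8,R9}
Step 13: commit R7 -> on_hand[A=49 B=52 C=49] avail[A=44 B=48 C=36] open={R4,R5,R6,R8,R9}
Step 14: reserve R10 B 4 -> on_hand[A=49 B=52 C=49] avail[A=44 B=44 C=36] open={R10,R4,R5,R6,R8,R9}
Step 15: cancel R9 -> on_hand[A=49 B=52 C=49] avail[A=44 B=44 C=39] open={R10,R4,R5,R6,R8}
Step 16: commit R10 -> on_hand[A=49 B=48 C=49] avail[A=44 B=44 C=39] open={R4,R5,R6,R8}
Step 17: cancel R4 -> on_hand[A=49 B=48 C=49] avail[A=44 B=44 C=45] open={R5,R6,R8}
Step 18: cancel R5 -> on_hand[A=49 B=48 C=49] avail[A=49 B=44 C=45] open={R6,R8}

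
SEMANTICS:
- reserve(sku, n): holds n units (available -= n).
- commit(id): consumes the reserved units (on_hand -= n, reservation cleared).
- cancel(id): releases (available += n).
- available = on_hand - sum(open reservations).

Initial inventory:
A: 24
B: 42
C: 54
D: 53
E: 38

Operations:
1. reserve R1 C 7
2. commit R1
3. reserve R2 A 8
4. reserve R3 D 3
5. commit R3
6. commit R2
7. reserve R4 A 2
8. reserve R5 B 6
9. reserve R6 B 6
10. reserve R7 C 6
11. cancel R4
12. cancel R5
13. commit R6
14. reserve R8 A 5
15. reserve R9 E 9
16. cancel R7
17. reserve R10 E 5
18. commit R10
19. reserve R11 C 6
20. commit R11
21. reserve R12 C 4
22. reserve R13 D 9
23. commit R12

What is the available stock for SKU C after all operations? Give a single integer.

Answer: 37

Derivation:
Step 1: reserve R1 C 7 -> on_hand[A=24 B=42 C=54 D=53 E=38] avail[A=24 B=42 C=47 D=53 E=38] open={R1}
Step 2: commit R1 -> on_hand[A=24 B=42 C=47 D=53 E=38] avail[A=24 B=42 C=47 D=53 E=38] open={}
Step 3: reserve R2 A 8 -> on_hand[A=24 B=42 C=47 D=53 E=38] avail[A=16 B=42 C=47 D=53 E=38] open={R2}
Step 4: reserve R3 D 3 -> on_hand[A=24 B=42 C=47 D=53 E=38] avail[A=16 B=42 C=47 D=50 E=38] open={R2,R3}
Step 5: commit R3 -> on_hand[A=24 B=42 C=47 D=50 E=38] avail[A=16 B=42 C=47 D=50 E=38] open={R2}
Step 6: commit R2 -> on_hand[A=16 B=42 C=47 D=50 E=38] avail[A=16 B=42 C=47 D=50 E=38] open={}
Step 7: reserve R4 A 2 -> on_hand[A=16 B=42 C=47 D=50 E=38] avail[A=14 B=42 C=47 D=50 E=38] open={R4}
Step 8: reserve R5 B 6 -> on_hand[A=16 B=42 C=47 D=50 E=38] avail[A=14 B=36 C=47 D=50 E=38] open={R4,R5}
Step 9: reserve R6 B 6 -> on_hand[A=16 B=42 C=47 D=50 E=38] avail[A=14 B=30 C=47 D=50 E=38] open={R4,R5,R6}
Step 10: reserve R7 C 6 -> on_hand[A=16 B=42 C=47 D=50 E=38] avail[A=14 B=30 C=41 D=50 E=38] open={R4,R5,R6,R7}
Step 11: cancel R4 -> on_hand[A=16 B=42 C=47 D=50 E=38] avail[A=16 B=30 C=41 D=50 E=38] open={R5,R6,R7}
Step 12: cancel R5 -> on_hand[A=16 B=42 C=47 D=50 E=38] avail[A=16 B=36 C=41 D=50 E=38] open={R6,R7}
Step 13: commit R6 -> on_hand[A=16 B=36 C=47 D=50 E=38] avail[A=16 B=36 C=41 D=50 E=38] open={R7}
Step 14: reserve R8 A 5 -> on_hand[A=16 B=36 C=47 D=50 E=38] avail[A=11 B=36 C=41 D=50 E=38] open={R7,R8}
Step 15: reserve R9 E 9 -> on_hand[A=16 B=36 C=47 D=50 E=38] avail[A=11 B=36 C=41 D=50 E=29] open={R7,R8,R9}
Step 16: cancel R7 -> on_hand[A=16 B=36 C=47 D=50 E=38] avail[A=11 B=36 C=47 D=50 E=29] open={R8,R9}
Step 17: reserve R10 E 5 -> on_hand[A=16 B=36 C=47 D=50 E=38] avail[A=11 B=36 C=47 D=50 E=24] open={R10,R8,R9}
Step 18: commit R10 -> on_hand[A=16 B=36 C=47 D=50 E=33] avail[A=11 B=36 C=47 D=50 E=24] open={R8,R9}
Step 19: reserve R11 C 6 -> on_hand[A=16 B=36 C=47 D=50 E=33] avail[A=11 B=36 C=41 D=50 E=24] open={R11,R8,R9}
Step 20: commit R11 -> on_hand[A=16 B=36 C=41 D=50 E=33] avail[A=11 B=36 C=41 D=50 E=24] open={R8,R9}
Step 21: reserve R12 C 4 -> on_hand[A=16 B=36 C=41 D=50 E=33] avail[A=11 B=36 C=37 D=50 E=24] open={R12,R8,R9}
Step 22: reserve R13 D 9 -> on_hand[A=16 B=36 C=41 D=50 E=33] avail[A=11 B=36 C=37 D=41 E=24] open={R12,R13,R8,R9}
Step 23: commit R12 -> on_hand[A=16 B=36 C=37 D=50 E=33] avail[A=11 B=36 C=37 D=41 E=24] open={R13,R8,R9}
Final available[C] = 37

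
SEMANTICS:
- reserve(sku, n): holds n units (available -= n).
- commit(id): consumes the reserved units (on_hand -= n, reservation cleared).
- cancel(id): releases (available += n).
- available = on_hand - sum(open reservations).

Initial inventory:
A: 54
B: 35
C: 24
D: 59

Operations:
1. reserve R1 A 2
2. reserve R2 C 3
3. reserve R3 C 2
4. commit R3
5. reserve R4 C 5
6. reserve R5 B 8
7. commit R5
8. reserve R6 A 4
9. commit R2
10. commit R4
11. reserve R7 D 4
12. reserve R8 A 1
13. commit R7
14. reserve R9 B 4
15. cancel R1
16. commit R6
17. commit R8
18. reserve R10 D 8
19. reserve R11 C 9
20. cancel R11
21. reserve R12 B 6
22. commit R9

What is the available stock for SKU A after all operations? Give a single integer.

Step 1: reserve R1 A 2 -> on_hand[A=54 B=35 C=24 D=59] avail[A=52 B=35 C=24 D=59] open={R1}
Step 2: reserve R2 C 3 -> on_hand[A=54 B=35 C=24 D=59] avail[A=52 B=35 C=21 D=59] open={R1,R2}
Step 3: reserve R3 C 2 -> on_hand[A=54 B=35 C=24 D=59] avail[A=52 B=35 C=19 D=59] open={R1,R2,R3}
Step 4: commit R3 -> on_hand[A=54 B=35 C=22 D=59] avail[A=52 B=35 C=19 D=59] open={R1,R2}
Step 5: reserve R4 C 5 -> on_hand[A=54 B=35 C=22 D=59] avail[A=52 B=35 C=14 D=59] open={R1,R2,R4}
Step 6: reserve R5 B 8 -> on_hand[A=54 B=35 C=22 D=59] avail[A=52 B=27 C=14 D=59] open={R1,R2,R4,R5}
Step 7: commit R5 -> on_hand[A=54 B=27 C=22 D=59] avail[A=52 B=27 C=14 D=59] open={R1,R2,R4}
Step 8: reserve R6 A 4 -> on_hand[A=54 B=27 C=22 D=59] avail[A=48 B=27 C=14 D=59] open={R1,R2,R4,R6}
Step 9: commit R2 -> on_hand[A=54 B=27 C=19 D=59] avail[A=48 B=27 C=14 D=59] open={R1,R4,R6}
Step 10: commit R4 -> on_hand[A=54 B=27 C=14 D=59] avail[A=48 B=27 C=14 D=59] open={R1,R6}
Step 11: reserve R7 D 4 -> on_hand[A=54 B=27 C=14 D=59] avail[A=48 B=27 C=14 D=55] open={R1,R6,R7}
Step 12: reserve R8 A 1 -> on_hand[A=54 B=27 C=14 D=59] avail[A=47 B=27 C=14 D=55] open={R1,R6,R7,R8}
Step 13: commit R7 -> on_hand[A=54 B=27 C=14 D=55] avail[A=47 B=27 C=14 D=55] open={R1,R6,R8}
Step 14: reserve R9 B 4 -> on_hand[A=54 B=27 C=14 D=55] avail[A=47 B=23 C=14 D=55] open={R1,R6,R8,R9}
Step 15: cancel R1 -> on_hand[A=54 B=27 C=14 D=55] avail[A=49 B=23 C=14 D=55] open={R6,R8,R9}
Step 16: commit R6 -> on_hand[A=50 B=27 C=14 D=55] avail[A=49 B=23 C=14 D=55] open={R8,R9}
Step 17: commit R8 -> on_hand[A=49 B=27 C=14 D=55] avail[A=49 B=23 C=14 D=55] open={R9}
Step 18: reserve R10 D 8 -> on_hand[A=49 B=27 C=14 D=55] avail[A=49 B=23 C=14 D=47] open={R10,R9}
Step 19: reserve R11 C 9 -> on_hand[A=49 B=27 C=14 D=55] avail[A=49 B=23 C=5 D=47] open={R10,R11,R9}
Step 20: cancel R11 -> on_hand[A=49 B=27 C=14 D=55] avail[A=49 B=23 C=14 D=47] open={R10,R9}
Step 21: reserve R12 B 6 -> on_hand[A=49 B=27 C=14 D=55] avail[A=49 B=17 C=14 D=47] open={R10,R12,R9}
Step 22: commit R9 -> on_hand[A=49 B=23 C=14 D=55] avail[A=49 B=17 C=14 D=47] open={R10,R12}
Final available[A] = 49

Answer: 49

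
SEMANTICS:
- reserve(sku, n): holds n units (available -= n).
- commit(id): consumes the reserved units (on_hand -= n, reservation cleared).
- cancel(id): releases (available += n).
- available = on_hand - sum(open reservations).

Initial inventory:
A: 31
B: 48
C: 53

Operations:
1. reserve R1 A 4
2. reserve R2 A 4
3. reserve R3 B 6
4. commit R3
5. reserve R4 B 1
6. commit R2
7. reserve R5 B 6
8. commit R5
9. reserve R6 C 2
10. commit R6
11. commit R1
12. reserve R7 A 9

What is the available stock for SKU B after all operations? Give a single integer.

Step 1: reserve R1 A 4 -> on_hand[A=31 B=48 C=53] avail[A=27 B=48 C=53] open={R1}
Step 2: reserve R2 A 4 -> on_hand[A=31 B=48 C=53] avail[A=23 B=48 C=53] open={R1,R2}
Step 3: reserve R3 B 6 -> on_hand[A=31 B=48 C=53] avail[A=23 B=42 C=53] open={R1,R2,R3}
Step 4: commit R3 -> on_hand[A=31 B=42 C=53] avail[A=23 B=42 C=53] open={R1,R2}
Step 5: reserve R4 B 1 -> on_hand[A=31 B=42 C=53] avail[A=23 B=41 C=53] open={R1,R2,R4}
Step 6: commit R2 -> on_hand[A=27 B=42 C=53] avail[A=23 B=41 C=53] open={R1,R4}
Step 7: reserve R5 B 6 -> on_hand[A=27 B=42 C=53] avail[A=23 B=35 C=53] open={R1,R4,R5}
Step 8: commit R5 -> on_hand[A=27 B=36 C=53] avail[A=23 B=35 C=53] open={R1,R4}
Step 9: reserve R6 C 2 -> on_hand[A=27 B=36 C=53] avail[A=23 B=35 C=51] open={R1,R4,R6}
Step 10: commit R6 -> on_hand[A=27 B=36 C=51] avail[A=23 B=35 C=51] open={R1,R4}
Step 11: commit R1 -> on_hand[A=23 B=36 C=51] avail[A=23 B=35 C=51] open={R4}
Step 12: reserve R7 A 9 -> on_hand[A=23 B=36 C=51] avail[A=14 B=35 C=51] open={R4,R7}
Final available[B] = 35

Answer: 35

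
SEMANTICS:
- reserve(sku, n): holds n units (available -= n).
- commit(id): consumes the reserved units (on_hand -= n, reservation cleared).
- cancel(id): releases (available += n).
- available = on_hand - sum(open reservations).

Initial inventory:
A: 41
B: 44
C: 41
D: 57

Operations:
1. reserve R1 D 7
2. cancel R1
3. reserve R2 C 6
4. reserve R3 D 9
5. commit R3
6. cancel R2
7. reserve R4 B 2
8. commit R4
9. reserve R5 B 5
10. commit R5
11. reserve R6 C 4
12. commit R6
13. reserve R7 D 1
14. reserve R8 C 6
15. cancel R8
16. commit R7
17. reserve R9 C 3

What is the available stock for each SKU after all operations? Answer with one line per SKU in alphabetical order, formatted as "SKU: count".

Answer: A: 41
B: 37
C: 34
D: 47

Derivation:
Step 1: reserve R1 D 7 -> on_hand[A=41 B=44 C=41 D=57] avail[A=41 B=44 C=41 D=50] open={R1}
Step 2: cancel R1 -> on_hand[A=41 B=44 C=41 D=57] avail[A=41 B=44 C=41 D=57] open={}
Step 3: reserve R2 C 6 -> on_hand[A=41 B=44 C=41 D=57] avail[A=41 B=44 C=35 D=57] open={R2}
Step 4: reserve R3 D 9 -> on_hand[A=41 B=44 C=41 D=57] avail[A=41 B=44 C=35 D=48] open={R2,R3}
Step 5: commit R3 -> on_hand[A=41 B=44 C=41 D=48] avail[A=41 B=44 C=35 D=48] open={R2}
Step 6: cancel R2 -> on_hand[A=41 B=44 C=41 D=48] avail[A=41 B=44 C=41 D=48] open={}
Step 7: reserve R4 B 2 -> on_hand[A=41 B=44 C=41 D=48] avail[A=41 B=42 C=41 D=48] open={R4}
Step 8: commit R4 -> on_hand[A=41 B=42 C=41 D=48] avail[A=41 B=42 C=41 D=48] open={}
Step 9: reserve R5 B 5 -> on_hand[A=41 B=42 C=41 D=48] avail[A=41 B=37 C=41 D=48] open={R5}
Step 10: commit R5 -> on_hand[A=41 B=37 C=41 D=48] avail[A=41 B=37 C=41 D=48] open={}
Step 11: reserve R6 C 4 -> on_hand[A=41 B=37 C=41 D=48] avail[A=41 B=37 C=37 D=48] open={R6}
Step 12: commit R6 -> on_hand[A=41 B=37 C=37 D=48] avail[A=41 B=37 C=37 D=48] open={}
Step 13: reserve R7 D 1 -> on_hand[A=41 B=37 C=37 D=48] avail[A=41 B=37 C=37 D=47] open={R7}
Step 14: reserve R8 C 6 -> on_hand[A=41 B=37 C=37 D=48] avail[A=41 B=37 C=31 D=47] open={R7,R8}
Step 15: cancel R8 -> on_hand[A=41 B=37 C=37 D=48] avail[A=41 B=37 C=37 D=47] open={R7}
Step 16: commit R7 -> on_hand[A=41 B=37 C=37 D=47] avail[A=41 B=37 C=37 D=47] open={}
Step 17: reserve R9 C 3 -> on_hand[A=41 B=37 C=37 D=47] avail[A=41 B=37 C=34 D=47] open={R9}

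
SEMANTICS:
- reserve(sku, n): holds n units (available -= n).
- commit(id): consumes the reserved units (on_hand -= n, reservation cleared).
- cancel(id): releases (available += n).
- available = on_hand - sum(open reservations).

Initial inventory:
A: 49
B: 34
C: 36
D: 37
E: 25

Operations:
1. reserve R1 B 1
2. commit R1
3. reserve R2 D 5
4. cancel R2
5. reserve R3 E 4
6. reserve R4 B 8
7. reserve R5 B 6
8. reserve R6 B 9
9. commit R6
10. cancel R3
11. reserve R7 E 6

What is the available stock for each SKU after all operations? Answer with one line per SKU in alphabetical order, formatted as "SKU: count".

Step 1: reserve R1 B 1 -> on_hand[A=49 B=34 C=36 D=37 E=25] avail[A=49 B=33 C=36 D=37 E=25] open={R1}
Step 2: commit R1 -> on_hand[A=49 B=33 C=36 D=37 E=25] avail[A=49 B=33 C=36 D=37 E=25] open={}
Step 3: reserve R2 D 5 -> on_hand[A=49 B=33 C=36 D=37 E=25] avail[A=49 B=33 C=36 D=32 E=25] open={R2}
Step 4: cancel R2 -> on_hand[A=49 B=33 C=36 D=37 E=25] avail[A=49 B=33 C=36 D=37 E=25] open={}
Step 5: reserve R3 E 4 -> on_hand[A=49 B=33 C=36 D=37 E=25] avail[A=49 B=33 C=36 D=37 E=21] open={R3}
Step 6: reserve R4 B 8 -> on_hand[A=49 B=33 C=36 D=37 E=25] avail[A=49 B=25 C=36 D=37 E=21] open={R3,R4}
Step 7: reserve R5 B 6 -> on_hand[A=49 B=33 C=36 D=37 E=25] avail[A=49 B=19 C=36 D=37 E=21] open={R3,R4,R5}
Step 8: reserve R6 B 9 -> on_hand[A=49 B=33 C=36 D=37 E=25] avail[A=49 B=10 C=36 D=37 E=21] open={R3,R4,R5,R6}
Step 9: commit R6 -> on_hand[A=49 B=24 C=36 D=37 E=25] avail[A=49 B=10 C=36 D=37 E=21] open={R3,R4,R5}
Step 10: cancel R3 -> on_hand[A=49 B=24 C=36 D=37 E=25] avail[A=49 B=10 C=36 D=37 E=25] open={R4,R5}
Step 11: reserve R7 E 6 -> on_hand[A=49 B=24 C=36 D=37 E=25] avail[A=49 B=10 C=36 D=37 E=19] open={R4,R5,R7}

Answer: A: 49
B: 10
C: 36
D: 37
E: 19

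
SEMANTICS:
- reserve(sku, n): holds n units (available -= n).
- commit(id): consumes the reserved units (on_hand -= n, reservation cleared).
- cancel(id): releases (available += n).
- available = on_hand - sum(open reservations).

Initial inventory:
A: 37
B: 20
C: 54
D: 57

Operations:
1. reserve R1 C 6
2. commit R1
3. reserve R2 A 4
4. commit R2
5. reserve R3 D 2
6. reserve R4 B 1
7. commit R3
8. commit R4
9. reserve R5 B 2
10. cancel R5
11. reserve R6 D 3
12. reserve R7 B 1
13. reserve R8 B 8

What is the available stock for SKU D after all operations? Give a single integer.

Step 1: reserve R1 C 6 -> on_hand[A=37 B=20 C=54 D=57] avail[A=37 B=20 C=48 D=57] open={R1}
Step 2: commit R1 -> on_hand[A=37 B=20 C=48 D=57] avail[A=37 B=20 C=48 D=57] open={}
Step 3: reserve R2 A 4 -> on_hand[A=37 B=20 C=48 D=57] avail[A=33 B=20 C=48 D=57] open={R2}
Step 4: commit R2 -> on_hand[A=33 B=20 C=48 D=57] avail[A=33 B=20 C=48 D=57] open={}
Step 5: reserve R3 D 2 -> on_hand[A=33 B=20 C=48 D=57] avail[A=33 B=20 C=48 D=55] open={R3}
Step 6: reserve R4 B 1 -> on_hand[A=33 B=20 C=48 D=57] avail[A=33 B=19 C=48 D=55] open={R3,R4}
Step 7: commit R3 -> on_hand[A=33 B=20 C=48 D=55] avail[A=33 B=19 C=48 D=55] open={R4}
Step 8: commit R4 -> on_hand[A=33 B=19 C=48 D=55] avail[A=33 B=19 C=48 D=55] open={}
Step 9: reserve R5 B 2 -> on_hand[A=33 B=19 C=48 D=55] avail[A=33 B=17 C=48 D=55] open={R5}
Step 10: cancel R5 -> on_hand[A=33 B=19 C=48 D=55] avail[A=33 B=19 C=48 D=55] open={}
Step 11: reserve R6 D 3 -> on_hand[A=33 B=19 C=48 D=55] avail[A=33 B=19 C=48 D=52] open={R6}
Step 12: reserve R7 B 1 -> on_hand[A=33 B=19 C=48 D=55] avail[A=33 B=18 C=48 D=52] open={R6,R7}
Step 13: reserve R8 B 8 -> on_hand[A=33 B=19 C=48 D=55] avail[A=33 B=10 C=48 D=52] open={R6,R7,R8}
Final available[D] = 52

Answer: 52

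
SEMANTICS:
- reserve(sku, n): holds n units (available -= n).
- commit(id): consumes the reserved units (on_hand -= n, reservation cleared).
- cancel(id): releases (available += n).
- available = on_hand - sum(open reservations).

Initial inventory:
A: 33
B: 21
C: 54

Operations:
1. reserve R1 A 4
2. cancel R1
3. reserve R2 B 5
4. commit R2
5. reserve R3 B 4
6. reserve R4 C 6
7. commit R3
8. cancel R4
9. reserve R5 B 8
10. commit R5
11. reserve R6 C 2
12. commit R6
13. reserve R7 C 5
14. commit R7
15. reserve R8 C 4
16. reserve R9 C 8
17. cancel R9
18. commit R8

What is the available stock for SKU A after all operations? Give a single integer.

Answer: 33

Derivation:
Step 1: reserve R1 A 4 -> on_hand[A=33 B=21 C=54] avail[A=29 B=21 C=54] open={R1}
Step 2: cancel R1 -> on_hand[A=33 B=21 C=54] avail[A=33 B=21 C=54] open={}
Step 3: reserve R2 B 5 -> on_hand[A=33 B=21 C=54] avail[A=33 B=16 C=54] open={R2}
Step 4: commit R2 -> on_hand[A=33 B=16 C=54] avail[A=33 B=16 C=54] open={}
Step 5: reserve R3 B 4 -> on_hand[A=33 B=16 C=54] avail[A=33 B=12 C=54] open={R3}
Step 6: reserve R4 C 6 -> on_hand[A=33 B=16 C=54] avail[A=33 B=12 C=48] open={R3,R4}
Step 7: commit R3 -> on_hand[A=33 B=12 C=54] avail[A=33 B=12 C=48] open={R4}
Step 8: cancel R4 -> on_hand[A=33 B=12 C=54] avail[A=33 B=12 C=54] open={}
Step 9: reserve R5 B 8 -> on_hand[A=33 B=12 C=54] avail[A=33 B=4 C=54] open={R5}
Step 10: commit R5 -> on_hand[A=33 B=4 C=54] avail[A=33 B=4 C=54] open={}
Step 11: reserve R6 C 2 -> on_hand[A=33 B=4 C=54] avail[A=33 B=4 C=52] open={R6}
Step 12: commit R6 -> on_hand[A=33 B=4 C=52] avail[A=33 B=4 C=52] open={}
Step 13: reserve R7 C 5 -> on_hand[A=33 B=4 C=52] avail[A=33 B=4 C=47] open={R7}
Step 14: commit R7 -> on_hand[A=33 B=4 C=47] avail[A=33 B=4 C=47] open={}
Step 15: reserve R8 C 4 -> on_hand[A=33 B=4 C=47] avail[A=33 B=4 C=43] open={R8}
Step 16: reserve R9 C 8 -> on_hand[A=33 B=4 C=47] avail[A=33 B=4 C=35] open={R8,R9}
Step 17: cancel R9 -> on_hand[A=33 B=4 C=47] avail[A=33 B=4 C=43] open={R8}
Step 18: commit R8 -> on_hand[A=33 B=4 C=43] avail[A=33 B=4 C=43] open={}
Final available[A] = 33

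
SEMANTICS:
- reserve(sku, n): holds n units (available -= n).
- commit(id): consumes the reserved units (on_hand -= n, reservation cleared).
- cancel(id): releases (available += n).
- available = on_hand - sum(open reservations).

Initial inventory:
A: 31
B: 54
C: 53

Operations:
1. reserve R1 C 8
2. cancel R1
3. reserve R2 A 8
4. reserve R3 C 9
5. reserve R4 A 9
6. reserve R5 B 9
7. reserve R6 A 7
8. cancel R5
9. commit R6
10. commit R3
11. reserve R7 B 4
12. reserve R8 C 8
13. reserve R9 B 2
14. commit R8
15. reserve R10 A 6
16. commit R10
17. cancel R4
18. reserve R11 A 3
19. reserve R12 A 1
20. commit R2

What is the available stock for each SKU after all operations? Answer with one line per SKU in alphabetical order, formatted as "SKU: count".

Step 1: reserve R1 C 8 -> on_hand[A=31 B=54 C=53] avail[A=31 B=54 C=45] open={R1}
Step 2: cancel R1 -> on_hand[A=31 B=54 C=53] avail[A=31 B=54 C=53] open={}
Step 3: reserve R2 A 8 -> on_hand[A=31 B=54 C=53] avail[A=23 B=54 C=53] open={R2}
Step 4: reserve R3 C 9 -> on_hand[A=31 B=54 C=53] avail[A=23 B=54 C=44] open={R2,R3}
Step 5: reserve R4 A 9 -> on_hand[A=31 B=54 C=53] avail[A=14 B=54 C=44] open={R2,R3,R4}
Step 6: reserve R5 B 9 -> on_hand[A=31 B=54 C=53] avail[A=14 B=45 C=44] open={R2,R3,R4,R5}
Step 7: reserve R6 A 7 -> on_hand[A=31 B=54 C=53] avail[A=7 B=45 C=44] open={R2,R3,R4,R5,R6}
Step 8: cancel R5 -> on_hand[A=31 B=54 C=53] avail[A=7 B=54 C=44] open={R2,R3,R4,R6}
Step 9: commit R6 -> on_hand[A=24 B=54 C=53] avail[A=7 B=54 C=44] open={R2,R3,R4}
Step 10: commit R3 -> on_hand[A=24 B=54 C=44] avail[A=7 B=54 C=44] open={R2,R4}
Step 11: reserve R7 B 4 -> on_hand[A=24 B=54 C=44] avail[A=7 B=50 C=44] open={R2,R4,R7}
Step 12: reserve R8 C 8 -> on_hand[A=24 B=54 C=44] avail[A=7 B=50 C=36] open={R2,R4,R7,R8}
Step 13: reserve R9 B 2 -> on_hand[A=24 B=54 C=44] avail[A=7 B=48 C=36] open={R2,R4,R7,R8,R9}
Step 14: commit R8 -> on_hand[A=24 B=54 C=36] avail[A=7 B=48 C=36] open={R2,R4,R7,R9}
Step 15: reserve R10 A 6 -> on_hand[A=24 B=54 C=36] avail[A=1 B=48 C=36] open={R10,R2,R4,R7,R9}
Step 16: commit R10 -> on_hand[A=18 B=54 C=36] avail[A=1 B=48 C=36] open={R2,R4,R7,R9}
Step 17: cancel R4 -> on_hand[A=18 B=54 C=36] avail[A=10 B=48 C=36] open={R2,R7,R9}
Step 18: reserve R11 A 3 -> on_hand[A=18 B=54 C=36] avail[A=7 B=48 C=36] open={R11,R2,R7,R9}
Step 19: reserve R12 A 1 -> on_hand[A=18 B=54 C=36] avail[A=6 B=48 C=36] open={R11,R12,R2,R7,R9}
Step 20: commit R2 -> on_hand[A=10 B=54 C=36] avail[A=6 B=48 C=36] open={R11,R12,R7,R9}

Answer: A: 6
B: 48
C: 36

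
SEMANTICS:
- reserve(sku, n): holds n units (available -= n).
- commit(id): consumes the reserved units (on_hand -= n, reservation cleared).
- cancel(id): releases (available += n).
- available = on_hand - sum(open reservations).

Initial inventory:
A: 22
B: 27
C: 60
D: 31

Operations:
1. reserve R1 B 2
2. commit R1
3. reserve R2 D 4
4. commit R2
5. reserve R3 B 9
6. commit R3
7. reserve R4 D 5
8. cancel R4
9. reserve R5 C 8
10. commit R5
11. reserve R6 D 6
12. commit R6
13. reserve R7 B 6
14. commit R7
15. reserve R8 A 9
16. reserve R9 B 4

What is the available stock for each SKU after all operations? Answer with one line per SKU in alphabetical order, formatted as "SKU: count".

Step 1: reserve R1 B 2 -> on_hand[A=22 B=27 C=60 D=31] avail[A=22 B=25 C=60 D=31] open={R1}
Step 2: commit R1 -> on_hand[A=22 B=25 C=60 D=31] avail[A=22 B=25 C=60 D=31] open={}
Step 3: reserve R2 D 4 -> on_hand[A=22 B=25 C=60 D=31] avail[A=22 B=25 C=60 D=27] open={R2}
Step 4: commit R2 -> on_hand[A=22 B=25 C=60 D=27] avail[A=22 B=25 C=60 D=27] open={}
Step 5: reserve R3 B 9 -> on_hand[A=22 B=25 C=60 D=27] avail[A=22 B=16 C=60 D=27] open={R3}
Step 6: commit R3 -> on_hand[A=22 B=16 C=60 D=27] avail[A=22 B=16 C=60 D=27] open={}
Step 7: reserve R4 D 5 -> on_hand[A=22 B=16 C=60 D=27] avail[A=22 B=16 C=60 D=22] open={R4}
Step 8: cancel R4 -> on_hand[A=22 B=16 C=60 D=27] avail[A=22 B=16 C=60 D=27] open={}
Step 9: reserve R5 C 8 -> on_hand[A=22 B=16 C=60 D=27] avail[A=22 B=16 C=52 D=27] open={R5}
Step 10: commit R5 -> on_hand[A=22 B=16 C=52 D=27] avail[A=22 B=16 C=52 D=27] open={}
Step 11: reserve R6 D 6 -> on_hand[A=22 B=16 C=52 D=27] avail[A=22 B=16 C=52 D=21] open={R6}
Step 12: commit R6 -> on_hand[A=22 B=16 C=52 D=21] avail[A=22 B=16 C=52 D=21] open={}
Step 13: reserve R7 B 6 -> on_hand[A=22 B=16 C=52 D=21] avail[A=22 B=10 C=52 D=21] open={R7}
Step 14: commit R7 -> on_hand[A=22 B=10 C=52 D=21] avail[A=22 B=10 C=52 D=21] open={}
Step 15: reserve R8 A 9 -> on_hand[A=22 B=10 C=52 D=21] avail[A=13 B=10 C=52 D=21] open={R8}
Step 16: reserve R9 B 4 -> on_hand[A=22 B=10 C=52 D=21] avail[A=13 B=6 C=52 D=21] open={R8,R9}

Answer: A: 13
B: 6
C: 52
D: 21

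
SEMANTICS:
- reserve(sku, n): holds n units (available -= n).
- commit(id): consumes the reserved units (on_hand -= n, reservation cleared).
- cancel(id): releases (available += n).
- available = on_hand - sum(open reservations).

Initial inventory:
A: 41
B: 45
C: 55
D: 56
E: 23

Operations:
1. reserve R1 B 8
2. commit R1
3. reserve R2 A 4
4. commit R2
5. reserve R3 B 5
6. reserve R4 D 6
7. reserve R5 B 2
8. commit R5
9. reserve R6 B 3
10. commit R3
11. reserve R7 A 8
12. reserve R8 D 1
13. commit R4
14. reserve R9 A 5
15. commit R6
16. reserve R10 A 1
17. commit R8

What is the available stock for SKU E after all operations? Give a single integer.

Answer: 23

Derivation:
Step 1: reserve R1 B 8 -> on_hand[A=41 B=45 C=55 D=56 E=23] avail[A=41 B=37 C=55 D=56 E=23] open={R1}
Step 2: commit R1 -> on_hand[A=41 B=37 C=55 D=56 E=23] avail[A=41 B=37 C=55 D=56 E=23] open={}
Step 3: reserve R2 A 4 -> on_hand[A=41 B=37 C=55 D=56 E=23] avail[A=37 B=37 C=55 D=56 E=23] open={R2}
Step 4: commit R2 -> on_hand[A=37 B=37 C=55 D=56 E=23] avail[A=37 B=37 C=55 D=56 E=23] open={}
Step 5: reserve R3 B 5 -> on_hand[A=37 B=37 C=55 D=56 E=23] avail[A=37 B=32 C=55 D=56 E=23] open={R3}
Step 6: reserve R4 D 6 -> on_hand[A=37 B=37 C=55 D=56 E=23] avail[A=37 B=32 C=55 D=50 E=23] open={R3,R4}
Step 7: reserve R5 B 2 -> on_hand[A=37 B=37 C=55 D=56 E=23] avail[A=37 B=30 C=55 D=50 E=23] open={R3,R4,R5}
Step 8: commit R5 -> on_hand[A=37 B=35 C=55 D=56 E=23] avail[A=37 B=30 C=55 D=50 E=23] open={R3,R4}
Step 9: reserve R6 B 3 -> on_hand[A=37 B=35 C=55 D=56 E=23] avail[A=37 B=27 C=55 D=50 E=23] open={R3,R4,R6}
Step 10: commit R3 -> on_hand[A=37 B=30 C=55 D=56 E=23] avail[A=37 B=27 C=55 D=50 E=23] open={R4,R6}
Step 11: reserve R7 A 8 -> on_hand[A=37 B=30 C=55 D=56 E=23] avail[A=29 B=27 C=55 D=50 E=23] open={R4,R6,R7}
Step 12: reserve R8 D 1 -> on_hand[A=37 B=30 C=55 D=56 E=23] avail[A=29 B=27 C=55 D=49 E=23] open={R4,R6,R7,R8}
Step 13: commit R4 -> on_hand[A=37 B=30 C=55 D=50 E=23] avail[A=29 B=27 C=55 D=49 E=23] open={R6,R7,R8}
Step 14: reserve R9 A 5 -> on_hand[A=37 B=30 C=55 D=50 E=23] avail[A=24 B=27 C=55 D=49 E=23] open={R6,R7,R8,R9}
Step 15: commit R6 -> on_hand[A=37 B=27 C=55 D=50 E=23] avail[A=24 B=27 C=55 D=49 E=23] open={R7,R8,R9}
Step 16: reserve R10 A 1 -> on_hand[A=37 B=27 C=55 D=50 E=23] avail[A=23 B=27 C=55 D=49 E=23] open={R10,R7,R8,R9}
Step 17: commit R8 -> on_hand[A=37 B=27 C=55 D=49 E=23] avail[A=23 B=27 C=55 D=49 E=23] open={R10,R7,R9}
Final available[E] = 23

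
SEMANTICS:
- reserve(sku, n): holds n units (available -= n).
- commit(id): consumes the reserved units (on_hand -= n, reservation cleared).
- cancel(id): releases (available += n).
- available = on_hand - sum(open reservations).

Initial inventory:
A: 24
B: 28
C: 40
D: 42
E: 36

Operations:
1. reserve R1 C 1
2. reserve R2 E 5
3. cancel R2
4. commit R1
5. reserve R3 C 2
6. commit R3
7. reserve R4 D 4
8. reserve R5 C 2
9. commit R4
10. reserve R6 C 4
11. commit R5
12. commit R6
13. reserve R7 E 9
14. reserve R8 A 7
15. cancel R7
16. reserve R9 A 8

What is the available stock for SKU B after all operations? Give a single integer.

Step 1: reserve R1 C 1 -> on_hand[A=24 B=28 C=40 D=42 E=36] avail[A=24 B=28 C=39 D=42 E=36] open={R1}
Step 2: reserve R2 E 5 -> on_hand[A=24 B=28 C=40 D=42 E=36] avail[A=24 B=28 C=39 D=42 E=31] open={R1,R2}
Step 3: cancel R2 -> on_hand[A=24 B=28 C=40 D=42 E=36] avail[A=24 B=28 C=39 D=42 E=36] open={R1}
Step 4: commit R1 -> on_hand[A=24 B=28 C=39 D=42 E=36] avail[A=24 B=28 C=39 D=42 E=36] open={}
Step 5: reserve R3 C 2 -> on_hand[A=24 B=28 C=39 D=42 E=36] avail[A=24 B=28 C=37 D=42 E=36] open={R3}
Step 6: commit R3 -> on_hand[A=24 B=28 C=37 D=42 E=36] avail[A=24 B=28 C=37 D=42 E=36] open={}
Step 7: reserve R4 D 4 -> on_hand[A=24 B=28 C=37 D=42 E=36] avail[A=24 B=28 C=37 D=38 E=36] open={R4}
Step 8: reserve R5 C 2 -> on_hand[A=24 B=28 C=37 D=42 E=36] avail[A=24 B=28 C=35 D=38 E=36] open={R4,R5}
Step 9: commit R4 -> on_hand[A=24 B=28 C=37 D=38 E=36] avail[A=24 B=28 C=35 D=38 E=36] open={R5}
Step 10: reserve R6 C 4 -> on_hand[A=24 B=28 C=37 D=38 E=36] avail[A=24 B=28 C=31 D=38 E=36] open={R5,R6}
Step 11: commit R5 -> on_hand[A=24 B=28 C=35 D=38 E=36] avail[A=24 B=28 C=31 D=38 E=36] open={R6}
Step 12: commit R6 -> on_hand[A=24 B=28 C=31 D=38 E=36] avail[A=24 B=28 C=31 D=38 E=36] open={}
Step 13: reserve R7 E 9 -> on_hand[A=24 B=28 C=31 D=38 E=36] avail[A=24 B=28 C=31 D=38 E=27] open={R7}
Step 14: reserve R8 A 7 -> on_hand[A=24 B=28 C=31 D=38 E=36] avail[A=17 B=28 C=31 D=38 E=27] open={R7,R8}
Step 15: cancel R7 -> on_hand[A=24 B=28 C=31 D=38 E=36] avail[A=17 B=28 C=31 D=38 E=36] open={R8}
Step 16: reserve R9 A 8 -> on_hand[A=24 B=28 C=31 D=38 E=36] avail[A=9 B=28 C=31 D=38 E=36] open={R8,R9}
Final available[B] = 28

Answer: 28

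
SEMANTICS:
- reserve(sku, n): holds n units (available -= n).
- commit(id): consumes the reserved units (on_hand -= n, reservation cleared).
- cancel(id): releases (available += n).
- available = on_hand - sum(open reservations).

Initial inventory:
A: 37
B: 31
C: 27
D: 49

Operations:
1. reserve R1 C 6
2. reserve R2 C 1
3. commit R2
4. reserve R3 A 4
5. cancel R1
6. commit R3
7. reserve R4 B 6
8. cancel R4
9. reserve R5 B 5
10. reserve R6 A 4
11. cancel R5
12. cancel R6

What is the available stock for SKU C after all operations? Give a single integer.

Answer: 26

Derivation:
Step 1: reserve R1 C 6 -> on_hand[A=37 B=31 C=27 D=49] avail[A=37 B=31 C=21 D=49] open={R1}
Step 2: reserve R2 C 1 -> on_hand[A=37 B=31 C=27 D=49] avail[A=37 B=31 C=20 D=49] open={R1,R2}
Step 3: commit R2 -> on_hand[A=37 B=31 C=26 D=49] avail[A=37 B=31 C=20 D=49] open={R1}
Step 4: reserve R3 A 4 -> on_hand[A=37 B=31 C=26 D=49] avail[A=33 B=31 C=20 D=49] open={R1,R3}
Step 5: cancel R1 -> on_hand[A=37 B=31 C=26 D=49] avail[A=33 B=31 C=26 D=49] open={R3}
Step 6: commit R3 -> on_hand[A=33 B=31 C=26 D=49] avail[A=33 B=31 C=26 D=49] open={}
Step 7: reserve R4 B 6 -> on_hand[A=33 B=31 C=26 D=49] avail[A=33 B=25 C=26 D=49] open={R4}
Step 8: cancel R4 -> on_hand[A=33 B=31 C=26 D=49] avail[A=33 B=31 C=26 D=49] open={}
Step 9: reserve R5 B 5 -> on_hand[A=33 B=31 C=26 D=49] avail[A=33 B=26 C=26 D=49] open={R5}
Step 10: reserve R6 A 4 -> on_hand[A=33 B=31 C=26 D=49] avail[A=29 B=26 C=26 D=49] open={R5,R6}
Step 11: cancel R5 -> on_hand[A=33 B=31 C=26 D=49] avail[A=29 B=31 C=26 D=49] open={R6}
Step 12: cancel R6 -> on_hand[A=33 B=31 C=26 D=49] avail[A=33 B=31 C=26 D=49] open={}
Final available[C] = 26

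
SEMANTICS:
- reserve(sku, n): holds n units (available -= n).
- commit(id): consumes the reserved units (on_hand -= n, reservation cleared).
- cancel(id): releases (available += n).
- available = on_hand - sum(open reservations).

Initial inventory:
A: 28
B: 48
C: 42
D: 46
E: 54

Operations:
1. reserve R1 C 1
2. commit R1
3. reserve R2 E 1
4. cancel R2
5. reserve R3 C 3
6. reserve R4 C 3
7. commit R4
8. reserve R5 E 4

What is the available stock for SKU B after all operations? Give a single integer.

Step 1: reserve R1 C 1 -> on_hand[A=28 B=48 C=42 D=46 E=54] avail[A=28 B=48 C=41 D=46 E=54] open={R1}
Step 2: commit R1 -> on_hand[A=28 B=48 C=41 D=46 E=54] avail[A=28 B=48 C=41 D=46 E=54] open={}
Step 3: reserve R2 E 1 -> on_hand[A=28 B=48 C=41 D=46 E=54] avail[A=28 B=48 C=41 D=46 E=53] open={R2}
Step 4: cancel R2 -> on_hand[A=28 B=48 C=41 D=46 E=54] avail[A=28 B=48 C=41 D=46 E=54] open={}
Step 5: reserve R3 C 3 -> on_hand[A=28 B=48 C=41 D=46 E=54] avail[A=28 B=48 C=38 D=46 E=54] open={R3}
Step 6: reserve R4 C 3 -> on_hand[A=28 B=48 C=41 D=46 E=54] avail[A=28 B=48 C=35 D=46 E=54] open={R3,R4}
Step 7: commit R4 -> on_hand[A=28 B=48 C=38 D=46 E=54] avail[A=28 B=48 C=35 D=46 E=54] open={R3}
Step 8: reserve R5 E 4 -> on_hand[A=28 B=48 C=38 D=46 E=54] avail[A=28 B=48 C=35 D=46 E=50] open={R3,R5}
Final available[B] = 48

Answer: 48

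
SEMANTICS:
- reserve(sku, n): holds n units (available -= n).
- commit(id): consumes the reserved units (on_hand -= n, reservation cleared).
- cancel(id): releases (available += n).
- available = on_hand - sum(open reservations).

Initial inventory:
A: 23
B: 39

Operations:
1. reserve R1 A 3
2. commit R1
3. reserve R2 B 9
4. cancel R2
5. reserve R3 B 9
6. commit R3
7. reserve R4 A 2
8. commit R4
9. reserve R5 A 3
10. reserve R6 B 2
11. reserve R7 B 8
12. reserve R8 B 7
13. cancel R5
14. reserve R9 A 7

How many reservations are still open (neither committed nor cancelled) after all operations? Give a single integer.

Answer: 4

Derivation:
Step 1: reserve R1 A 3 -> on_hand[A=23 B=39] avail[A=20 B=39] open={R1}
Step 2: commit R1 -> on_hand[A=20 B=39] avail[A=20 B=39] open={}
Step 3: reserve R2 B 9 -> on_hand[A=20 B=39] avail[A=20 B=30] open={R2}
Step 4: cancel R2 -> on_hand[A=20 B=39] avail[A=20 B=39] open={}
Step 5: reserve R3 B 9 -> on_hand[A=20 B=39] avail[A=20 B=30] open={R3}
Step 6: commit R3 -> on_hand[A=20 B=30] avail[A=20 B=30] open={}
Step 7: reserve R4 A 2 -> on_hand[A=20 B=30] avail[A=18 B=30] open={R4}
Step 8: commit R4 -> on_hand[A=18 B=30] avail[A=18 B=30] open={}
Step 9: reserve R5 A 3 -> on_hand[A=18 B=30] avail[A=15 B=30] open={R5}
Step 10: reserve R6 B 2 -> on_hand[A=18 B=30] avail[A=15 B=28] open={R5,R6}
Step 11: reserve R7 B 8 -> on_hand[A=18 B=30] avail[A=15 B=20] open={R5,R6,R7}
Step 12: reserve R8 B 7 -> on_hand[A=18 B=30] avail[A=15 B=13] open={R5,R6,R7,R8}
Step 13: cancel R5 -> on_hand[A=18 B=30] avail[A=18 B=13] open={R6,R7,R8}
Step 14: reserve R9 A 7 -> on_hand[A=18 B=30] avail[A=11 B=13] open={R6,R7,R8,R9}
Open reservations: ['R6', 'R7', 'R8', 'R9'] -> 4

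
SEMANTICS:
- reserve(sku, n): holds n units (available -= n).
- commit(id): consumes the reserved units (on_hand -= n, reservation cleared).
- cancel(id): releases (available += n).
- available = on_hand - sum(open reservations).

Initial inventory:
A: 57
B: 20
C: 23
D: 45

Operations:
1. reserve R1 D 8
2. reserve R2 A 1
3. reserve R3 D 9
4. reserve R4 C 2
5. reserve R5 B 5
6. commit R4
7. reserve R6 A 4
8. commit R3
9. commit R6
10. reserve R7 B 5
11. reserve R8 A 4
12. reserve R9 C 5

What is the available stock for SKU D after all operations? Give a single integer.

Step 1: reserve R1 D 8 -> on_hand[A=57 B=20 C=23 D=45] avail[A=57 B=20 C=23 D=37] open={R1}
Step 2: reserve R2 A 1 -> on_hand[A=57 B=20 C=23 D=45] avail[A=56 B=20 C=23 D=37] open={R1,R2}
Step 3: reserve R3 D 9 -> on_hand[A=57 B=20 C=23 D=45] avail[A=56 B=20 C=23 D=28] open={R1,R2,R3}
Step 4: reserve R4 C 2 -> on_hand[A=57 B=20 C=23 D=45] avail[A=56 B=20 C=21 D=28] open={R1,R2,R3,R4}
Step 5: reserve R5 B 5 -> on_hand[A=57 B=20 C=23 D=45] avail[A=56 B=15 C=21 D=28] open={R1,R2,R3,R4,R5}
Step 6: commit R4 -> on_hand[A=57 B=20 C=21 D=45] avail[A=56 B=15 C=21 D=28] open={R1,R2,R3,R5}
Step 7: reserve R6 A 4 -> on_hand[A=57 B=20 C=21 D=45] avail[A=52 B=15 C=21 D=28] open={R1,R2,R3,R5,R6}
Step 8: commit R3 -> on_hand[A=57 B=20 C=21 D=36] avail[A=52 B=15 C=21 D=28] open={R1,R2,R5,R6}
Step 9: commit R6 -> on_hand[A=53 B=20 C=21 D=36] avail[A=52 B=15 C=21 D=28] open={R1,R2,R5}
Step 10: reserve R7 B 5 -> on_hand[A=53 B=20 C=21 D=36] avail[A=52 B=10 C=21 D=28] open={R1,R2,R5,R7}
Step 11: reserve R8 A 4 -> on_hand[A=53 B=20 C=21 D=36] avail[A=48 B=10 C=21 D=28] open={R1,R2,R5,R7,R8}
Step 12: reserve R9 C 5 -> on_hand[A=53 B=20 C=21 D=36] avail[A=48 B=10 C=16 D=28] open={R1,R2,R5,R7,R8,R9}
Final available[D] = 28

Answer: 28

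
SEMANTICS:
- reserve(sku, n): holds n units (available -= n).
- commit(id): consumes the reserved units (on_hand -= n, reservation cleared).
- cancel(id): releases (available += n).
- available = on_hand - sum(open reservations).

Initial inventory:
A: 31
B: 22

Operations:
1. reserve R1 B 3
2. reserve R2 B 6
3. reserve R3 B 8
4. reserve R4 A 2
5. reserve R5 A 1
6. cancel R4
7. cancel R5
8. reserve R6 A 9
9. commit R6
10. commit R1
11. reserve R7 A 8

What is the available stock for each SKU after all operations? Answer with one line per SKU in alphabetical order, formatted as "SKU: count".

Answer: A: 14
B: 5

Derivation:
Step 1: reserve R1 B 3 -> on_hand[A=31 B=22] avail[A=31 B=19] open={R1}
Step 2: reserve R2 B 6 -> on_hand[A=31 B=22] avail[A=31 B=13] open={R1,R2}
Step 3: reserve R3 B 8 -> on_hand[A=31 B=22] avail[A=31 B=5] open={R1,R2,R3}
Step 4: reserve R4 A 2 -> on_hand[A=31 B=22] avail[A=29 B=5] open={R1,R2,R3,R4}
Step 5: reserve R5 A 1 -> on_hand[A=31 B=22] avail[A=28 B=5] open={R1,R2,R3,R4,R5}
Step 6: cancel R4 -> on_hand[A=31 B=22] avail[A=30 B=5] open={R1,R2,R3,R5}
Step 7: cancel R5 -> on_hand[A=31 B=22] avail[A=31 B=5] open={R1,R2,R3}
Step 8: reserve R6 A 9 -> on_hand[A=31 B=22] avail[A=22 B=5] open={R1,R2,R3,R6}
Step 9: commit R6 -> on_hand[A=22 B=22] avail[A=22 B=5] open={R1,R2,R3}
Step 10: commit R1 -> on_hand[A=22 B=19] avail[A=22 B=5] open={R2,R3}
Step 11: reserve R7 A 8 -> on_hand[A=22 B=19] avail[A=14 B=5] open={R2,R3,R7}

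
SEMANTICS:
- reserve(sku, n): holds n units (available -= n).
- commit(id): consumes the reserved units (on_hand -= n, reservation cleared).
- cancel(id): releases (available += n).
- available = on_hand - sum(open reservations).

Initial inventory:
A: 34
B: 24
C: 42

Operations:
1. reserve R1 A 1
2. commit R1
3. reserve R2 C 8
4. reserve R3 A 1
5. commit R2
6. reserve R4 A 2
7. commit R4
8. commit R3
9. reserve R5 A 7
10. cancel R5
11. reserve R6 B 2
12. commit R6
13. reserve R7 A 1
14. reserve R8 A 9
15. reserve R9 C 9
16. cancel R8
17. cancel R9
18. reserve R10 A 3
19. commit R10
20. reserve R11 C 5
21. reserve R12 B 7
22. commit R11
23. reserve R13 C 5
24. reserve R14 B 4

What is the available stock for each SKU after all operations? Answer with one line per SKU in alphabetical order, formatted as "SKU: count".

Step 1: reserve R1 A 1 -> on_hand[A=34 B=24 C=42] avail[A=33 B=24 C=42] open={R1}
Step 2: commit R1 -> on_hand[A=33 B=24 C=42] avail[A=33 B=24 C=42] open={}
Step 3: reserve R2 C 8 -> on_hand[A=33 B=24 C=42] avail[A=33 B=24 C=34] open={R2}
Step 4: reserve R3 A 1 -> on_hand[A=33 B=24 C=42] avail[A=32 B=24 C=34] open={R2,R3}
Step 5: commit R2 -> on_hand[A=33 B=24 C=34] avail[A=32 B=24 C=34] open={R3}
Step 6: reserve R4 A 2 -> on_hand[A=33 B=24 C=34] avail[A=30 B=24 C=34] open={R3,R4}
Step 7: commit R4 -> on_hand[A=31 B=24 C=34] avail[A=30 B=24 C=34] open={R3}
Step 8: commit R3 -> on_hand[A=30 B=24 C=34] avail[A=30 B=24 C=34] open={}
Step 9: reserve R5 A 7 -> on_hand[A=30 B=24 C=34] avail[A=23 B=24 C=34] open={R5}
Step 10: cancel R5 -> on_hand[A=30 B=24 C=34] avail[A=30 B=24 C=34] open={}
Step 11: reserve R6 B 2 -> on_hand[A=30 B=24 C=34] avail[A=30 B=22 C=34] open={R6}
Step 12: commit R6 -> on_hand[A=30 B=22 C=34] avail[A=30 B=22 C=34] open={}
Step 13: reserve R7 A 1 -> on_hand[A=30 B=22 C=34] avail[A=29 B=22 C=34] open={R7}
Step 14: reserve R8 A 9 -> on_hand[A=30 B=22 C=34] avail[A=20 B=22 C=34] open={R7,R8}
Step 15: reserve R9 C 9 -> on_hand[A=30 B=22 C=34] avail[A=20 B=22 C=25] open={R7,R8,R9}
Step 16: cancel R8 -> on_hand[A=30 B=22 C=34] avail[A=29 B=22 C=25] open={R7,R9}
Step 17: cancel R9 -> on_hand[A=30 B=22 C=34] avail[A=29 B=22 C=34] open={R7}
Step 18: reserve R10 A 3 -> on_hand[A=30 B=22 C=34] avail[A=26 B=22 C=34] open={R10,R7}
Step 19: commit R10 -> on_hand[A=27 B=22 C=34] avail[A=26 B=22 C=34] open={R7}
Step 20: reserve R11 C 5 -> on_hand[A=27 B=22 C=34] avail[A=26 B=22 C=29] open={R11,R7}
Step 21: reserve R12 B 7 -> on_hand[A=27 B=22 C=34] avail[A=26 B=15 C=29] open={R11,R12,R7}
Step 22: commit R11 -> on_hand[A=27 B=22 C=29] avail[A=26 B=15 C=29] open={R12,R7}
Step 23: reserve R13 C 5 -> on_hand[A=27 B=22 C=29] avail[A=26 B=15 C=24] open={R12,R13,R7}
Step 24: reserve R14 B 4 -> on_hand[A=27 B=22 C=29] avail[A=26 B=11 C=24] open={R12,R13,R14,R7}

Answer: A: 26
B: 11
C: 24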